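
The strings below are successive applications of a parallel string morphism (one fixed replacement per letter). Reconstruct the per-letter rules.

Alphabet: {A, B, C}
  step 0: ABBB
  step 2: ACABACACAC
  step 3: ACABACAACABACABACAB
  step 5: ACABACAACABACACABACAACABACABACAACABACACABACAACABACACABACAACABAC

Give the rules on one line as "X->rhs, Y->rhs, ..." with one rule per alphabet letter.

  step 2 ⇒ step 3: ACABACACAC ⇒ AC·AB·AC·A·AC·AB·AC·AB·AC·AB
    A ↦ AC
    B ↦ A
    C ↦ AB

A->AC, B->A, C->AB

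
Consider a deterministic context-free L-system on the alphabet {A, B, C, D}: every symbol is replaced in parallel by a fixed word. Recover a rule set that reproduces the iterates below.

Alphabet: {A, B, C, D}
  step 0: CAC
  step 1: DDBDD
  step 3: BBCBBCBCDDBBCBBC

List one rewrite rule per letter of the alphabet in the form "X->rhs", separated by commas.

A->B, B->BC, C->DD, D->AB

  step 0 ⇒ step 1: CAC ⇒ DD·B·DD
    A ↦ B
    C ↦ DD
    B ↦ BC  (constrained at step 1)
    D ↦ AB  (constrained at step 1)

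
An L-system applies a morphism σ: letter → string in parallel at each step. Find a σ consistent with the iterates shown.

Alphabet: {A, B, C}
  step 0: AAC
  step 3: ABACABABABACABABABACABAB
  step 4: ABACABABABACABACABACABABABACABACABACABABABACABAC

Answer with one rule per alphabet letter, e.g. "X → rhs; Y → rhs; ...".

A->AB, B->AC, C->AB

  step 3 ⇒ step 4: ABACABABABACABABABACABAB ⇒ AB·AC·AB·AB·AB·AC·AB·AC·AB·AC·AB·AB·AB·AC·AB·AC·AB·AC·AB·AB·AB·AC·AB·AC
    A ↦ AB
    B ↦ AC
    C ↦ AB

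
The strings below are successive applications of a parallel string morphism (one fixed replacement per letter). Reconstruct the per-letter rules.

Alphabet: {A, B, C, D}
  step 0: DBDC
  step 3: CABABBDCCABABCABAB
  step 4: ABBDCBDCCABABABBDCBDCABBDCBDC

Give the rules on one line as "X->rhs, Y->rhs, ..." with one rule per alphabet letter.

A->BD, B->C, C->AB, D->AB

  step 3 ⇒ step 4: CABABBDCCABABCABAB ⇒ AB·BD·C·BD·C·C·AB·AB·AB·BD·C·BD·C·AB·BD·C·BD·C
    A ↦ BD
    B ↦ C
    C ↦ AB
    D ↦ AB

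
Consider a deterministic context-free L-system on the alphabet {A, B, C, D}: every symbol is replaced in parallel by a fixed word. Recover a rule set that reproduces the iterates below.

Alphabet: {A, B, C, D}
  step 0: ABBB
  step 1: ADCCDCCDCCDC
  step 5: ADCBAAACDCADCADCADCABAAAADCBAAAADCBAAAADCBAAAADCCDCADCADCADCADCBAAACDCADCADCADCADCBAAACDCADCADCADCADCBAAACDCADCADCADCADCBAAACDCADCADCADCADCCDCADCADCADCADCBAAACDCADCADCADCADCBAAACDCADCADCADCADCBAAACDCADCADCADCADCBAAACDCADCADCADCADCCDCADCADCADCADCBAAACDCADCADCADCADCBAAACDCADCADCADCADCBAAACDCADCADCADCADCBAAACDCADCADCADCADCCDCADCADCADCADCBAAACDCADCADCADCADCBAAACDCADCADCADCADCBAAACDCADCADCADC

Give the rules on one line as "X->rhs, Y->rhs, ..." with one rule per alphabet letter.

  step 0 ⇒ step 1: ABBB ⇒ ADC·CDC·CDC·CDC
    A ↦ ADC
    B ↦ CDC
    C ↦ A  (constrained at step 1)
    D ↦ BAA  (constrained at step 1)

A->ADC, B->CDC, C->A, D->BAA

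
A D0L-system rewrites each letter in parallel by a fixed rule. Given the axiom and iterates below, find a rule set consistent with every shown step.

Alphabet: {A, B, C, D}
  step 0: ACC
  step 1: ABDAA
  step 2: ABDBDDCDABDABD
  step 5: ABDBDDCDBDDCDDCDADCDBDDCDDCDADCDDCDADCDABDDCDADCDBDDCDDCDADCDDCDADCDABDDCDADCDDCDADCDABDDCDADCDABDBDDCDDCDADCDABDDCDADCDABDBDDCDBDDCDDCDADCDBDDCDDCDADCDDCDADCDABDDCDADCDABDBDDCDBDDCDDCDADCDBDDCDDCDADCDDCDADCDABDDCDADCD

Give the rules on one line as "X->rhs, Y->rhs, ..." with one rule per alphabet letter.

A->ABD, B->BD, C->A, D->DCD

  step 1 ⇒ step 2: ABDAA ⇒ ABD·BD·DCD·ABD·ABD
    A ↦ ABD
    B ↦ BD
    D ↦ DCD
  step 0 ⇒ step 1: ACC ⇒ ABD·A·A
    C ↦ A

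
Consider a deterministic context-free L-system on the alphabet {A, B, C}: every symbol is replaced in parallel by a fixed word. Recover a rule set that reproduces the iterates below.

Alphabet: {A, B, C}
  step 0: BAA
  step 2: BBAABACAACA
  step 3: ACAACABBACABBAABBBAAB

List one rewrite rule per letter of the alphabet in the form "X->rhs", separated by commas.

A->B, B->ACA, C->BAA

  step 2 ⇒ step 3: BBAABACAACA ⇒ ACA·ACA·B·B·ACA·B·BAA·B·B·BAA·B
    A ↦ B
    B ↦ ACA
    C ↦ BAA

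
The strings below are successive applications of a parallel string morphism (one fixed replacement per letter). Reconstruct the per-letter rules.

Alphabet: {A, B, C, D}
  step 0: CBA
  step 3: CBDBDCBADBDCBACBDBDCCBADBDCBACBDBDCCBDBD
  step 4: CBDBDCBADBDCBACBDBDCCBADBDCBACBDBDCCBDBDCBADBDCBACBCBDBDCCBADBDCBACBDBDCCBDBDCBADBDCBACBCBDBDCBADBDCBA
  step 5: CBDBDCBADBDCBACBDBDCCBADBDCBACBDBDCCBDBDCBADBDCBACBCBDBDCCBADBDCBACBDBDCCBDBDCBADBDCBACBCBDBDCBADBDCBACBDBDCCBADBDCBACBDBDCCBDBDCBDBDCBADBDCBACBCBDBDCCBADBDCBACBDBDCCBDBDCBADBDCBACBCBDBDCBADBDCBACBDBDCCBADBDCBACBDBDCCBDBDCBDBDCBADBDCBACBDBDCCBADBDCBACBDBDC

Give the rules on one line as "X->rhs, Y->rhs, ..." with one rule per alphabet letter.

  step 4 ⇒ step 5: CBDBDCBADBDCBACBDBDCCBADBDCBACBDBDCCBDBDCBADBDCBACBCBDBDCCBADBDCBACBDBDCCBDBDCBADBDCBACBCBDBDCBADBDCBA ⇒ CB·DBD·CBA·DBD·CBA·CB·DBD·C·CBA·DBD·CBA·CB·DBD·C·CB·DBD·CBA·DBD·CBA·CB·CB·DBD·C·CBA·DBD·CBA·CB·DBD·C·CB·DBD·CBA·DBD·CBA·CB·CB·DBD·CBA·DBD·CBA·CB·DBD·C·CBA·DBD·CBA·CB·DBD·C·CB·DBD·CB·DBD·CBA·DBD·CBA·CB·CB·DBD·C·CBA·DBD·CBA·CB·DBD·C·CB·DBD·CBA·DBD·CBA·CB·CB·DBD·CBA·DBD·CBA·CB·DBD·C·CBA·DBD·CBA·CB·DBD·C·CB·DBD·CB·DBD·CBA·DBD·CBA·CB·DBD·C·CBA·DBD·CBA·CB·DBD·C
    A ↦ C
    B ↦ DBD
    C ↦ CB
    D ↦ CBA

A->C, B->DBD, C->CB, D->CBA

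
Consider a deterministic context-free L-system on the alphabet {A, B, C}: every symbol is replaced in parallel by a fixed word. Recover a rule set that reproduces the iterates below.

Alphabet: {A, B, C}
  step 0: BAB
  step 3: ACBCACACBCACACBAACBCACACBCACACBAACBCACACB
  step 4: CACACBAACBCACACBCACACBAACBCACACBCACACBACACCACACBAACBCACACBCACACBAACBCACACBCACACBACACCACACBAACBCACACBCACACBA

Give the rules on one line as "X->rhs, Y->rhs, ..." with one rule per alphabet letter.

  step 3 ⇒ step 4: ACBCACACBCACACBAACBCACACBCACACBAACBCACACB ⇒ CAC·ACB·A·ACB·CAC·ACB·CAC·ACB·A·ACB·CAC·ACB·CAC·ACB·A·CAC·CAC·ACB·A·ACB·CAC·ACB·CAC·ACB·A·ACB·CAC·ACB·CAC·ACB·A·CAC·CAC·ACB·A·ACB·CAC·ACB·CAC·ACB·A
    A ↦ CAC
    B ↦ A
    C ↦ ACB

A->CAC, B->A, C->ACB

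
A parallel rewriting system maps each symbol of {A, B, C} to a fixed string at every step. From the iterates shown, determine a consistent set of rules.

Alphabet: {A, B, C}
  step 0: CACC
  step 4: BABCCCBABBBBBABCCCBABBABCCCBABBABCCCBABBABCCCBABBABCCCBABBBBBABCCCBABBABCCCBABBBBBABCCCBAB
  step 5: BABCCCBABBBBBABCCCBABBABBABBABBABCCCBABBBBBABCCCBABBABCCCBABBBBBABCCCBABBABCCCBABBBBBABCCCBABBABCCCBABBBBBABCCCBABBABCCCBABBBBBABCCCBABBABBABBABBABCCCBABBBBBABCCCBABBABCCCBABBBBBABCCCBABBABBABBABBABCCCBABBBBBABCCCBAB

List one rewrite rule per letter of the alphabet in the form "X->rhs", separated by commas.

A->CCC, B->BAB, C->B

  step 4 ⇒ step 5: BABCCCBABBBBBABCCCBABBABCCCBABBABCCCBABBABCCCBABBABCCCBABBBBBABCCCBABBABCCCBABBBBBABCCCBAB ⇒ BAB·CCC·BAB·B·B·B·BAB·CCC·BAB·BAB·BAB·BAB·BAB·CCC·BAB·B·B·B·BAB·CCC·BAB·BAB·CCC·BAB·B·B·B·BAB·CCC·BAB·BAB·CCC·BAB·B·B·B·BAB·CCC·BAB·BAB·CCC·BAB·B·B·B·BAB·CCC·BAB·BAB·CCC·BAB·B·B·B·BAB·CCC·BAB·BAB·BAB·BAB·BAB·CCC·BAB·B·B·B·BAB·CCC·BAB·BAB·CCC·BAB·B·B·B·BAB·CCC·BAB·BAB·BAB·BAB·BAB·CCC·BAB·B·B·B·BAB·CCC·BAB
    A ↦ CCC
    B ↦ BAB
    C ↦ B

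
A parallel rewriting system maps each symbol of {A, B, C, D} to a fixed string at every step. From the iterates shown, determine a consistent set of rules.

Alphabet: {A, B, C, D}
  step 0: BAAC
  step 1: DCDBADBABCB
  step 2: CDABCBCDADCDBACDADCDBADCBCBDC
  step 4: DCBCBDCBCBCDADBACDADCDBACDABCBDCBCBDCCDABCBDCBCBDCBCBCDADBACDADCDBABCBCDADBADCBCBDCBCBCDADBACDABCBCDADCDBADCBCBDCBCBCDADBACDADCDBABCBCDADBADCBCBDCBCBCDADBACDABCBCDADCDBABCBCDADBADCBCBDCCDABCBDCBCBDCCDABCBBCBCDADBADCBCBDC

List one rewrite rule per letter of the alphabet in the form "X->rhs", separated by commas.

  step 1 ⇒ step 2: DCDBADBABCB ⇒ CDA·BCB·CDA·DC·DBA·CDA·DC·DBA·DC·BCB·DC
    A ↦ DBA
    B ↦ DC
    C ↦ BCB
    D ↦ CDA

A->DBA, B->DC, C->BCB, D->CDA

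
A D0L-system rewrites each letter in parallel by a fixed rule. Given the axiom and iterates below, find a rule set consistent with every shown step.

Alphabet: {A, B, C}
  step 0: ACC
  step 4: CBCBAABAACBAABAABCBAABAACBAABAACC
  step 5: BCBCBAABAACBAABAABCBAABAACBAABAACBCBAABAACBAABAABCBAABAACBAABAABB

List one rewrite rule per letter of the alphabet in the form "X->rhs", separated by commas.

  step 4 ⇒ step 5: CBCBAABAACBAABAABCBAABAACBAABAACC ⇒ B·C·B·C·BAA·BAA·C·BAA·BAA·B·C·BAA·BAA·C·BAA·BAA·C·B·C·BAA·BAA·C·BAA·BAA·B·C·BAA·BAA·C·BAA·BAA·B·B
    A ↦ BAA
    B ↦ C
    C ↦ B

A->BAA, B->C, C->B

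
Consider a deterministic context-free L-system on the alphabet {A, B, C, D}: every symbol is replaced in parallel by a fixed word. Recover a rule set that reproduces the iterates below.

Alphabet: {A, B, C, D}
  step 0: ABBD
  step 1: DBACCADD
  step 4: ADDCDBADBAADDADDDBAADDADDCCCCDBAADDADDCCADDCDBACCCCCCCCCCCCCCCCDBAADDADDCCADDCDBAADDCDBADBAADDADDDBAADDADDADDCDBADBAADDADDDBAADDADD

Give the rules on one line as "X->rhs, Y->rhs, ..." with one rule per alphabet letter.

A->DBA, B->C, C->CC, D->ADD

  step 0 ⇒ step 1: ABBD ⇒ DBA·C·C·ADD
    A ↦ DBA
    B ↦ C
    D ↦ ADD
    C ↦ CC  (constrained at step 1)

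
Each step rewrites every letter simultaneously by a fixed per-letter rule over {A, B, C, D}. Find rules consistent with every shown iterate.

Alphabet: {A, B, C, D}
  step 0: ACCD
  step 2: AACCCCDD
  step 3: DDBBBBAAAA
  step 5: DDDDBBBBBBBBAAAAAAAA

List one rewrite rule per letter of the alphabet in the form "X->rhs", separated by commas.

A->D, B->CC, C->B, D->AA

  step 2 ⇒ step 3: AACCCCDD ⇒ D·D·B·B·B·B·AA·AA
    A ↦ D
    C ↦ B
    D ↦ AA
    B ↦ CC  (constrained at step 3)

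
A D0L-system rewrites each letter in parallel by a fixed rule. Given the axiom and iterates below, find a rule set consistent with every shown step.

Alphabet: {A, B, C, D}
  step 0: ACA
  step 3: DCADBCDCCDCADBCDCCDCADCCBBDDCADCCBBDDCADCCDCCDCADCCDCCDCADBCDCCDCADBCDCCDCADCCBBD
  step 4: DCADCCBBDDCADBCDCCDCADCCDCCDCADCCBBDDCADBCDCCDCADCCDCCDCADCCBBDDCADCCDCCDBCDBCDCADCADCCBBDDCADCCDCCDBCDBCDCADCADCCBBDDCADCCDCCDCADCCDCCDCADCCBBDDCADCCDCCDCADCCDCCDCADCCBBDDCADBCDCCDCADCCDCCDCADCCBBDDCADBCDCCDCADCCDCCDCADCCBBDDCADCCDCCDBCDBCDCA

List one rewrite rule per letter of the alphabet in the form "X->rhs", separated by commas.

A->BBD, B->DBC, C->DCC, D->DCA

  step 3 ⇒ step 4: DCADBCDCCDCADBCDCCDCADCCBBDDCADCCBBDDCADCCDCCDCADCCDCCDCADBCDCCDCADBCDCCDCADCCBBD ⇒ DCA·DCC·BBD·DCA·DBC·DCC·DCA·DCC·DCC·DCA·DCC·BBD·DCA·DBC·DCC·DCA·DCC·DCC·DCA·DCC·BBD·DCA·DCC·DCC·DBC·DBC·DCA·DCA·DCC·BBD·DCA·DCC·DCC·DBC·DBC·DCA·DCA·DCC·BBD·DCA·DCC·DCC·DCA·DCC·DCC·DCA·DCC·BBD·DCA·DCC·DCC·DCA·DCC·DCC·DCA·DCC·BBD·DCA·DBC·DCC·DCA·DCC·DCC·DCA·DCC·BBD·DCA·DBC·DCC·DCA·DCC·DCC·DCA·DCC·BBD·DCA·DCC·DCC·DBC·DBC·DCA
    A ↦ BBD
    B ↦ DBC
    C ↦ DCC
    D ↦ DCA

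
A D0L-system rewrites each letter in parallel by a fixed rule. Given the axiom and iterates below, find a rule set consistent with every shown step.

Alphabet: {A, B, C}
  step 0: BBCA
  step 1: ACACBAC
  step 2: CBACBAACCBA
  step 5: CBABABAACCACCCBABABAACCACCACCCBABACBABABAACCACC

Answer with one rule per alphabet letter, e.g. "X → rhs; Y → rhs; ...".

  step 1 ⇒ step 2: ACACBAC ⇒ C·BA·C·BA·AC·C·BA
    A ↦ C
    B ↦ AC
    C ↦ BA

A->C, B->AC, C->BA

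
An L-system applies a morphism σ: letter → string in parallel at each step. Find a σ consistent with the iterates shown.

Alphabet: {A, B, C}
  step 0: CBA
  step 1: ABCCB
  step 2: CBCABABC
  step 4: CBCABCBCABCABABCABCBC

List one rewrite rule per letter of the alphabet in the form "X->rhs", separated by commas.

  step 1 ⇒ step 2: ABCCB ⇒ CB·C·AB·AB·C
    A ↦ CB
    B ↦ C
    C ↦ AB

A->CB, B->C, C->AB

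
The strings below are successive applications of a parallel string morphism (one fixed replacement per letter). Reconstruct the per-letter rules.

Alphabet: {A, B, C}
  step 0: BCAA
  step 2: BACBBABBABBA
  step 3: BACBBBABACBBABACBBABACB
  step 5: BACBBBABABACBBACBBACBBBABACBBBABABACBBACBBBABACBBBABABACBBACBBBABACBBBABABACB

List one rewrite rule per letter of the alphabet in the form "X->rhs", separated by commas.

A->CB, B->BA, C->B

  step 2 ⇒ step 3: BACBBABBABBA ⇒ BA·CB·B·BA·BA·CB·BA·BA·CB·BA·BA·CB
    A ↦ CB
    B ↦ BA
    C ↦ B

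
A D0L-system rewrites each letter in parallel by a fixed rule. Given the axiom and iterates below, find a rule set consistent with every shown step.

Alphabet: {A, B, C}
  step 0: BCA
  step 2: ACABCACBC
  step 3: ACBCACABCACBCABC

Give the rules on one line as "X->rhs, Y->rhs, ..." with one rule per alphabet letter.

  step 2 ⇒ step 3: ACABCACBC ⇒ AC·BC·AC·A·BC·AC·BC·A·BC
    A ↦ AC
    B ↦ A
    C ↦ BC

A->AC, B->A, C->BC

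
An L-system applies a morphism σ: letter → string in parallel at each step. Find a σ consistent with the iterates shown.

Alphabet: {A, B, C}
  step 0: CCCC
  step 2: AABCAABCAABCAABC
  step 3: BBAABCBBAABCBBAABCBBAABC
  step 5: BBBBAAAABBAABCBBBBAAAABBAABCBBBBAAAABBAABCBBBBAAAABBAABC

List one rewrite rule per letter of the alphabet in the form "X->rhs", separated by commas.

  step 2 ⇒ step 3: AABCAABCAABCAABC ⇒ B·B·AA·BC·B·B·AA·BC·B·B·AA·BC·B·B·AA·BC
    A ↦ B
    B ↦ AA
    C ↦ BC

A->B, B->AA, C->BC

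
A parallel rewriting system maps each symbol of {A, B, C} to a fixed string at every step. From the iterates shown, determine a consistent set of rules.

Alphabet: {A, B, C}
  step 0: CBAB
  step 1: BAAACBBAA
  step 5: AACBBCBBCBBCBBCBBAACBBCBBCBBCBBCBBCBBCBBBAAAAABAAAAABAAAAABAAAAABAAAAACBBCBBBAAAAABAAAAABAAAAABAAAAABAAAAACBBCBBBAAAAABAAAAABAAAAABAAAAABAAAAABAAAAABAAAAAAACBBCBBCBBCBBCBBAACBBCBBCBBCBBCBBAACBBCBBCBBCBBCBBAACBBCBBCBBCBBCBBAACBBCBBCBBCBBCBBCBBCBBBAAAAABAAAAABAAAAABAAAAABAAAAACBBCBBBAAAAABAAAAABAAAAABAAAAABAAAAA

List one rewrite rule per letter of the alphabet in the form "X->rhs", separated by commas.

  step 0 ⇒ step 1: CBAB ⇒ BA·AA·CBB·AA
    A ↦ CBB
    B ↦ AA
    C ↦ BA

A->CBB, B->AA, C->BA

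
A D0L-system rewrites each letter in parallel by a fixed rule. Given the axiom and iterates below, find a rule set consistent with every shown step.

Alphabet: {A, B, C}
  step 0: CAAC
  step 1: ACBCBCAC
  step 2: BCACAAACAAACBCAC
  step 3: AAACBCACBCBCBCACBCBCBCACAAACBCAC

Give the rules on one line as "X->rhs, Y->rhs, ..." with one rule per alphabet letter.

  step 2 ⇒ step 3: BCACAAACAAACBCAC ⇒ AA·AC·BC·AC·BC·BC·BC·AC·BC·BC·BC·AC·AA·AC·BC·AC
    A ↦ BC
    B ↦ AA
    C ↦ AC

A->BC, B->AA, C->AC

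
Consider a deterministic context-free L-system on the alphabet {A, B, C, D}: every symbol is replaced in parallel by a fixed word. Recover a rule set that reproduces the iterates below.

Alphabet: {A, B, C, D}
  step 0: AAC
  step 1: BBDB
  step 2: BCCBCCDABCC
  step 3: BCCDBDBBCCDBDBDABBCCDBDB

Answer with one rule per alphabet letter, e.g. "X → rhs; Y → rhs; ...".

  step 2 ⇒ step 3: BCCBCCDABCC ⇒ BCC·DB·DB·BCC·DB·DB·DA·B·BCC·DB·DB
    A ↦ B
    B ↦ BCC
    C ↦ DB
    D ↦ DA

A->B, B->BCC, C->DB, D->DA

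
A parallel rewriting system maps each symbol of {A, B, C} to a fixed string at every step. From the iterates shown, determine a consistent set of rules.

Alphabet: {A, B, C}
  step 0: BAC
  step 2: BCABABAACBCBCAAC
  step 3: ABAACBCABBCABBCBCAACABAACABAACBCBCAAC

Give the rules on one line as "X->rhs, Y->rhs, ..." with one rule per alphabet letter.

A->BC, B->AB, C->AAC

  step 2 ⇒ step 3: BCABABAACBCBCAAC ⇒ AB·AAC·BC·AB·BC·AB·BC·BC·AAC·AB·AAC·AB·AAC·BC·BC·AAC
    A ↦ BC
    B ↦ AB
    C ↦ AAC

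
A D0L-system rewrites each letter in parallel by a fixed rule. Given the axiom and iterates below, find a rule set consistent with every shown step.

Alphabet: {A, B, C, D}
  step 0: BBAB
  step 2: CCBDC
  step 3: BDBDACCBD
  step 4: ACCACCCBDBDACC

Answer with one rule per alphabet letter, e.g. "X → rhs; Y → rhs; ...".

A->C, B->A, C->BD, D->CC

  step 3 ⇒ step 4: BDBDACCBD ⇒ A·CC·A·CC·C·BD·BD·A·CC
    A ↦ C
    B ↦ A
    C ↦ BD
    D ↦ CC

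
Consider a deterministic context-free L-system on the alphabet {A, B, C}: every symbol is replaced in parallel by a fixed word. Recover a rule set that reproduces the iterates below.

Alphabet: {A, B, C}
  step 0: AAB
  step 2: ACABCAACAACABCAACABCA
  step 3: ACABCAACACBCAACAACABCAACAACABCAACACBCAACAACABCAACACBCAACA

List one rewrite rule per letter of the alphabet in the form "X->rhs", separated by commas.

  step 2 ⇒ step 3: ACABCAACAACABCAACABCA ⇒ ACA·BCA·ACA·C·BCA·ACA·ACA·BCA·ACA·ACA·BCA·ACA·C·BCA·ACA·ACA·BCA·ACA·C·BCA·ACA
    A ↦ ACA
    B ↦ C
    C ↦ BCA

A->ACA, B->C, C->BCA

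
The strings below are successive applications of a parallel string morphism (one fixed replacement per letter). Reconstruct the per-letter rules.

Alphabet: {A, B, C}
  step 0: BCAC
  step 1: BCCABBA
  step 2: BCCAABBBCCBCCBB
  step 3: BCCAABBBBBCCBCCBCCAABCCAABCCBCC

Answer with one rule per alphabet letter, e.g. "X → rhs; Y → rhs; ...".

  step 2 ⇒ step 3: BCCAABBBCCBCCBB ⇒ BCC·A·A·BB·BB·BCC·BCC·BCC·A·A·BCC·A·A·BCC·BCC
    A ↦ BB
    B ↦ BCC
    C ↦ A

A->BB, B->BCC, C->A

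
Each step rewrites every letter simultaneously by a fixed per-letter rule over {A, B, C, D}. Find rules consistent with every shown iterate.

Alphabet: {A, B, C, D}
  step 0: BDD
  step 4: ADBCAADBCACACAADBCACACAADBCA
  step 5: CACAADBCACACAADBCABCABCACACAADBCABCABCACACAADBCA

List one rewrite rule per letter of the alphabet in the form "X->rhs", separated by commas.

A->CA, B->AD, C->B, D->CA

  step 4 ⇒ step 5: ADBCAADBCACACAADBCACACAADBCA ⇒ CA·CA·AD·B·CA·CA·CA·AD·B·CA·B·CA·B·CA·CA·CA·AD·B·CA·B·CA·B·CA·CA·CA·AD·B·CA
    A ↦ CA
    B ↦ AD
    C ↦ B
    D ↦ CA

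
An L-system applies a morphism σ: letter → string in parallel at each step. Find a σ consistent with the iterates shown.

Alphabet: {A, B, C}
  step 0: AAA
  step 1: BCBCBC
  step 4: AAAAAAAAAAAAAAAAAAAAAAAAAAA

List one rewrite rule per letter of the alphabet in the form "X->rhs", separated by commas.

A->BC, B->AA, C->A

  step 0 ⇒ step 1: AAA ⇒ BC·BC·BC
    A ↦ BC
    B ↦ AA  (constrained at step 1)
    C ↦ A  (constrained at step 1)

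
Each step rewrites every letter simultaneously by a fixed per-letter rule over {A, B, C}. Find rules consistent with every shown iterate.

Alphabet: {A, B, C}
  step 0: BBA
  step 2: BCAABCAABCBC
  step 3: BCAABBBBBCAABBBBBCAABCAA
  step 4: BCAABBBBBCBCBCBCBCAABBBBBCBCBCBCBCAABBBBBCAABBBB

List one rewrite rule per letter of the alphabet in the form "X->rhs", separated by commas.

A->BB, B->BC, C->AA

  step 3 ⇒ step 4: BCAABBBBBCAABBBBBCAABCAA ⇒ BC·AA·BB·BB·BC·BC·BC·BC·BC·AA·BB·BB·BC·BC·BC·BC·BC·AA·BB·BB·BC·AA·BB·BB
    A ↦ BB
    B ↦ BC
    C ↦ AA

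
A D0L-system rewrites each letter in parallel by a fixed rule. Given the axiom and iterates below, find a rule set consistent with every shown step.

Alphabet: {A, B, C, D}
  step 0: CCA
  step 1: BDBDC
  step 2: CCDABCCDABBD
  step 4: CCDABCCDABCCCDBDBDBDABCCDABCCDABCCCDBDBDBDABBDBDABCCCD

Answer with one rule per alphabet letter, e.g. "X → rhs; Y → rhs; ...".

A->C, B->CCD, C->BD, D->AB

  step 1 ⇒ step 2: BDBDC ⇒ CCD·AB·CCD·AB·BD
    B ↦ CCD
    C ↦ BD
    D ↦ AB
  step 0 ⇒ step 1: CCA ⇒ BD·BD·C
    A ↦ C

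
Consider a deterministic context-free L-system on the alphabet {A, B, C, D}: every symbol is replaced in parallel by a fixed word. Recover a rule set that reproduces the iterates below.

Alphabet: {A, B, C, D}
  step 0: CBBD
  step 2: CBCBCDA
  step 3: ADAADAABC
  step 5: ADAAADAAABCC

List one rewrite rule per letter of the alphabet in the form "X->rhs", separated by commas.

A->C, B->DA, C->A, D->B

  step 2 ⇒ step 3: CBCBCDA ⇒ A·DA·A·DA·A·B·C
    A ↦ C
    B ↦ DA
    C ↦ A
    D ↦ B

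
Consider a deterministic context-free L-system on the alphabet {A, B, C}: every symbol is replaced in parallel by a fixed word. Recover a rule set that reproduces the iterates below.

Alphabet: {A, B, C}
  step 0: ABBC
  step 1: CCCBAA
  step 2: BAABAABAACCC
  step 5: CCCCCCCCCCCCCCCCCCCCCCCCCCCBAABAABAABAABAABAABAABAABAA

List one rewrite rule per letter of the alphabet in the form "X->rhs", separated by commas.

  step 1 ⇒ step 2: CCCBAA ⇒ BAA·BAA·BAA·C·C·C
    A ↦ C
    B ↦ C
    C ↦ BAA

A->C, B->C, C->BAA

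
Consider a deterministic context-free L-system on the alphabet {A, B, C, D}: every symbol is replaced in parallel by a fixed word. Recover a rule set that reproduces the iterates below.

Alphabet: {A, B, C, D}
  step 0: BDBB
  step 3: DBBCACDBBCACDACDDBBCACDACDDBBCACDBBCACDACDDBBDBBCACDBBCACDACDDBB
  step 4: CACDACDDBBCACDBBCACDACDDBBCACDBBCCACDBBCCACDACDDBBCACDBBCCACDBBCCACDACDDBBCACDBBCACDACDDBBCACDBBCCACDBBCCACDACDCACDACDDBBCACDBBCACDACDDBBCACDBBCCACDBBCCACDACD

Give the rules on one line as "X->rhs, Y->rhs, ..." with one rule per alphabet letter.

A->CAC, B->ACD, C->DBB, D->C

  step 3 ⇒ step 4: DBBCACDBBCACDACDDBBCACDACDDBBCACDBBCACDACDDBBDBBCACDBBCACDACDDBB ⇒ C·ACD·ACD·DBB·CAC·DBB·C·ACD·ACD·DBB·CAC·DBB·C·CAC·DBB·C·C·ACD·ACD·DBB·CAC·DBB·C·CAC·DBB·C·C·ACD·ACD·DBB·CAC·DBB·C·ACD·ACD·DBB·CAC·DBB·C·CAC·DBB·C·C·ACD·ACD·C·ACD·ACD·DBB·CAC·DBB·C·ACD·ACD·DBB·CAC·DBB·C·CAC·DBB·C·C·ACD·ACD
    A ↦ CAC
    B ↦ ACD
    C ↦ DBB
    D ↦ C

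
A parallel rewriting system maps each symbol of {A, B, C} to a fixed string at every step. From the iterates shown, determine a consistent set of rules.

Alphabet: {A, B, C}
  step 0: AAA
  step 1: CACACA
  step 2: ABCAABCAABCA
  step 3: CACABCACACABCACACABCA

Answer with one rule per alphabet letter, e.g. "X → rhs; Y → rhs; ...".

A->CA, B->C, C->AB

  step 2 ⇒ step 3: ABCAABCAABCA ⇒ CA·C·AB·CA·CA·C·AB·CA·CA·C·AB·CA
    A ↦ CA
    B ↦ C
    C ↦ AB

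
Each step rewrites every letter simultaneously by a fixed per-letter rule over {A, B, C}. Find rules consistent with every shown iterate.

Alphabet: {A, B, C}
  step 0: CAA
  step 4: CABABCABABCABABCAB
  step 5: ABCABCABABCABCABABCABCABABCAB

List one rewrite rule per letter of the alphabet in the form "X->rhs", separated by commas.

A->C, B->AB, C->AB

  step 4 ⇒ step 5: CABABCABABCABABCAB ⇒ AB·C·AB·C·AB·AB·C·AB·C·AB·AB·C·AB·C·AB·AB·C·AB
    A ↦ C
    B ↦ AB
    C ↦ AB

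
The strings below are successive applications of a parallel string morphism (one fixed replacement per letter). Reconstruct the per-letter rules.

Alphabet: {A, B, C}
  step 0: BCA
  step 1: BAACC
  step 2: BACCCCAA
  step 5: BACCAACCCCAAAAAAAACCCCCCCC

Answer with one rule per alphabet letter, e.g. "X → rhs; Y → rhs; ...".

A->CC, B->BA, C->A

  step 1 ⇒ step 2: BAACC ⇒ BA·CC·CC·A·A
    A ↦ CC
    B ↦ BA
    C ↦ A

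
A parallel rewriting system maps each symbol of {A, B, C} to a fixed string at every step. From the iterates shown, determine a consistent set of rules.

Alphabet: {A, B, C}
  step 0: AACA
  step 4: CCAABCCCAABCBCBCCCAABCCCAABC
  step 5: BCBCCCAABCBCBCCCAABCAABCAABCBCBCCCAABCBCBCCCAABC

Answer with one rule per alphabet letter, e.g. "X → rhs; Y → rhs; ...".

  step 4 ⇒ step 5: CCAABCCCAABCBCBCCCAABCCCAABC ⇒ BC·BC·C·C·AA·BC·BC·BC·C·C·AA·BC·AA·BC·AA·BC·BC·BC·C·C·AA·BC·BC·BC·C·C·AA·BC
    A ↦ C
    B ↦ AA
    C ↦ BC

A->C, B->AA, C->BC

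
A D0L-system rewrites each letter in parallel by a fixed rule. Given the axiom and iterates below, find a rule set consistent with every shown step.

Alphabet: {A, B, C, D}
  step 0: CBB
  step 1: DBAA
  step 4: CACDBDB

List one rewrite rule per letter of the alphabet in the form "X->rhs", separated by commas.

A->D, B->A, C->DB, D->C

  step 0 ⇒ step 1: CBB ⇒ DB·A·A
    B ↦ A
    C ↦ DB
    A ↦ D  (constrained at step 1)
    D ↦ C  (constrained at step 1)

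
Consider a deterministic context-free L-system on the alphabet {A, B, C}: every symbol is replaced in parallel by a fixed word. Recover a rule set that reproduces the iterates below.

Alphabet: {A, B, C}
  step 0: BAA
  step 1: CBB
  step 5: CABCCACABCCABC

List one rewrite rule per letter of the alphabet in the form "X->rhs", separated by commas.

  step 0 ⇒ step 1: BAA ⇒ C·B·B
    A ↦ B
    B ↦ C
    C ↦ CA  (constrained at step 1)

A->B, B->C, C->CA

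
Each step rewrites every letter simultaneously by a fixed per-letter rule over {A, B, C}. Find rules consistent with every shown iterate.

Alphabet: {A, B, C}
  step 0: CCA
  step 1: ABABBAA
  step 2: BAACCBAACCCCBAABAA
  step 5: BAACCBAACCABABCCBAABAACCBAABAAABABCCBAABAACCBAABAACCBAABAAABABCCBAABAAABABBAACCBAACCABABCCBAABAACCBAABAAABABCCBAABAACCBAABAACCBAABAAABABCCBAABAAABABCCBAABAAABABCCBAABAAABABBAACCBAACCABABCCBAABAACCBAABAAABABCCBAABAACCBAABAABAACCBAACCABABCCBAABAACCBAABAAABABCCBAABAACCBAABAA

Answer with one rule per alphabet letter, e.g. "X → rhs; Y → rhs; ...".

  step 1 ⇒ step 2: ABABBAA ⇒ BAA·CC·BAA·CC·CC·BAA·BAA
    A ↦ BAA
    B ↦ CC
  step 0 ⇒ step 1: CCA ⇒ AB·AB·BAA
    C ↦ AB

A->BAA, B->CC, C->AB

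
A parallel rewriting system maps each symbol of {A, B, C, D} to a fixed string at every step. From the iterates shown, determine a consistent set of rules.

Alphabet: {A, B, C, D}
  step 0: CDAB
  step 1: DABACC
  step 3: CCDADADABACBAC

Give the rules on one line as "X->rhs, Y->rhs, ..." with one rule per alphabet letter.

A->C, B->C, C->DA, D->BA

  step 0 ⇒ step 1: CDAB ⇒ DA·BA·C·C
    A ↦ C
    B ↦ C
    C ↦ DA
    D ↦ BA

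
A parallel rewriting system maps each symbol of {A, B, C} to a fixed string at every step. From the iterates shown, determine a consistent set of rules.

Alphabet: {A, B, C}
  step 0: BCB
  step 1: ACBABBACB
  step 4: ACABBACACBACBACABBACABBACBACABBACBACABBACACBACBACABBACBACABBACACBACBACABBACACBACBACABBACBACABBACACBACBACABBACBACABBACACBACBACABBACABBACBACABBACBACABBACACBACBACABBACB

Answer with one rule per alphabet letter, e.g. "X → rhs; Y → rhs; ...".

A->AC, B->ACB, C->ABB

  step 0 ⇒ step 1: BCB ⇒ ACB·ABB·ACB
    B ↦ ACB
    C ↦ ABB
    A ↦ AC  (constrained at step 1)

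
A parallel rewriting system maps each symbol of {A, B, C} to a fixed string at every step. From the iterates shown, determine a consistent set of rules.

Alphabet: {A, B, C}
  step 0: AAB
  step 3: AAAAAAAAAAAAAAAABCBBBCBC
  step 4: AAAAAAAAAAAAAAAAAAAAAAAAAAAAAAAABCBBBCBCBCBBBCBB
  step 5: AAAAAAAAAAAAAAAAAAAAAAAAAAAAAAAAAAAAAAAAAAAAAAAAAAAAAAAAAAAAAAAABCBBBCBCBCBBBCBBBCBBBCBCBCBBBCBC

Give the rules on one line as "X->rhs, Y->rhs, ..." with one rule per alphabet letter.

  step 4 ⇒ step 5: AAAAAAAAAAAAAAAAAAAAAAAAAAAAAAAABCBBBCBCBCBBBCBB ⇒ AA·AA·AA·AA·AA·AA·AA·AA·AA·AA·AA·AA·AA·AA·AA·AA·AA·AA·AA·AA·AA·AA·AA·AA·AA·AA·AA·AA·AA·AA·AA·AA·BC·BB·BC·BC·BC·BB·BC·BB·BC·BB·BC·BC·BC·BB·BC·BC
    A ↦ AA
    B ↦ BC
    C ↦ BB

A->AA, B->BC, C->BB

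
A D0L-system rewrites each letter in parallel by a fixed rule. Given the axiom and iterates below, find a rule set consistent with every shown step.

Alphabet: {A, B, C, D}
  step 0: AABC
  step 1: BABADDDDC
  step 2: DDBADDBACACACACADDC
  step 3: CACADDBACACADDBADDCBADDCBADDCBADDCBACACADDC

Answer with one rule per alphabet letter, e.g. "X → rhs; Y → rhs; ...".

A->BA, B->DD, C->DDC, D->CA

  step 2 ⇒ step 3: DDBADDBACACACACADDC ⇒ CA·CA·DD·BA·CA·CA·DD·BA·DDC·BA·DDC·BA·DDC·BA·DDC·BA·CA·CA·DDC
    A ↦ BA
    B ↦ DD
    C ↦ DDC
    D ↦ CA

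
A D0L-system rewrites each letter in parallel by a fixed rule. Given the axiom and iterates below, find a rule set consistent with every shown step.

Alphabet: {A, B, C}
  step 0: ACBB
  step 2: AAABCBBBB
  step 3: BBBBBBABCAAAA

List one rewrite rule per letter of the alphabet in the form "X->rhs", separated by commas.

  step 2 ⇒ step 3: AAABCBBBB ⇒ BB·BB·BB·A·BC·A·A·A·A
    A ↦ BB
    B ↦ A
    C ↦ BC

A->BB, B->A, C->BC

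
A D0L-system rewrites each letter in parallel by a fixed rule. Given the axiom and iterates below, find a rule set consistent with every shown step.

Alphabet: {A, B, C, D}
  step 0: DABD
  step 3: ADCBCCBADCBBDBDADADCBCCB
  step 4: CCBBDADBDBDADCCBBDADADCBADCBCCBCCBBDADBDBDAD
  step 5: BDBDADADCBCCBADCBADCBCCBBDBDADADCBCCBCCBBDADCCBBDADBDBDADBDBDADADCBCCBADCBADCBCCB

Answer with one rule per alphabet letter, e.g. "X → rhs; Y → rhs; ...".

  step 4 ⇒ step 5: CCBBDADBDBDADCCBBDADADCBADCBCCBCCBBDADBDBDAD ⇒ BD·BD·AD·AD·CB·C·CB·AD·CB·AD·CB·C·CB·BD·BD·AD·AD·CB·C·CB·C·CB·BD·AD·C·CB·BD·AD·BD·BD·AD·BD·BD·AD·AD·CB·C·CB·AD·CB·AD·CB·C·CB
    A ↦ C
    B ↦ AD
    C ↦ BD
    D ↦ CB

A->C, B->AD, C->BD, D->CB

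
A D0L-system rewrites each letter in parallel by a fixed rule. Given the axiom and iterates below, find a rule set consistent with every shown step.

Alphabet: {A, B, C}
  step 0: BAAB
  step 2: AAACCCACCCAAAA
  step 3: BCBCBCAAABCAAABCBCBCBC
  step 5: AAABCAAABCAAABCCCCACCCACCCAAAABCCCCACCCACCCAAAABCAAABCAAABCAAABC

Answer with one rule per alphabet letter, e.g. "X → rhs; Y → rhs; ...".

A->BC, B->CCC, C->A

  step 2 ⇒ step 3: AAACCCACCCAAAA ⇒ BC·BC·BC·A·A·A·BC·A·A·A·BC·BC·BC·BC
    A ↦ BC
    C ↦ A
    B ↦ CCC  (constrained at step 0)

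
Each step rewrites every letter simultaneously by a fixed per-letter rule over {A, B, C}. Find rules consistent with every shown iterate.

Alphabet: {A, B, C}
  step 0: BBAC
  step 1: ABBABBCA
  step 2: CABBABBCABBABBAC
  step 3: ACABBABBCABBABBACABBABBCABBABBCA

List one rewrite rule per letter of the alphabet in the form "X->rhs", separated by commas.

A->C, B->ABB, C->A

  step 2 ⇒ step 3: CABBABBCABBABBAC ⇒ A·C·ABB·ABB·C·ABB·ABB·A·C·ABB·ABB·C·ABB·ABB·C·A
    A ↦ C
    B ↦ ABB
    C ↦ A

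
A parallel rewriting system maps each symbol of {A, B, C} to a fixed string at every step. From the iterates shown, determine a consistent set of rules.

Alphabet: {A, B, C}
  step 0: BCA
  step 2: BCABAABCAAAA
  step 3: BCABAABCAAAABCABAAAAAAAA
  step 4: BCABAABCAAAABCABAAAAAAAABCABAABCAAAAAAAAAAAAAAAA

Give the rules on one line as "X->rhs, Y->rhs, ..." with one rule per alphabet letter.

A->AA, B->BC, C->AB

  step 3 ⇒ step 4: BCABAABCAAAABCABAAAAAAAA ⇒ BC·AB·AA·BC·AA·AA·BC·AB·AA·AA·AA·AA·BC·AB·AA·BC·AA·AA·AA·AA·AA·AA·AA·AA
    A ↦ AA
    B ↦ BC
    C ↦ AB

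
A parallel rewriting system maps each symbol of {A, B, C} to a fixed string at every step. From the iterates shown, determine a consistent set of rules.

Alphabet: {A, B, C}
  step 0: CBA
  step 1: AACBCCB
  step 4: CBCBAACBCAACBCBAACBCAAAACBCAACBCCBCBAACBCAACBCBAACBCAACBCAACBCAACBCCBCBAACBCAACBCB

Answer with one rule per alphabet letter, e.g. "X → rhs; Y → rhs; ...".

  step 0 ⇒ step 1: CBA ⇒ AA·CBC·CB
    A ↦ CB
    B ↦ CBC
    C ↦ AA

A->CB, B->CBC, C->AA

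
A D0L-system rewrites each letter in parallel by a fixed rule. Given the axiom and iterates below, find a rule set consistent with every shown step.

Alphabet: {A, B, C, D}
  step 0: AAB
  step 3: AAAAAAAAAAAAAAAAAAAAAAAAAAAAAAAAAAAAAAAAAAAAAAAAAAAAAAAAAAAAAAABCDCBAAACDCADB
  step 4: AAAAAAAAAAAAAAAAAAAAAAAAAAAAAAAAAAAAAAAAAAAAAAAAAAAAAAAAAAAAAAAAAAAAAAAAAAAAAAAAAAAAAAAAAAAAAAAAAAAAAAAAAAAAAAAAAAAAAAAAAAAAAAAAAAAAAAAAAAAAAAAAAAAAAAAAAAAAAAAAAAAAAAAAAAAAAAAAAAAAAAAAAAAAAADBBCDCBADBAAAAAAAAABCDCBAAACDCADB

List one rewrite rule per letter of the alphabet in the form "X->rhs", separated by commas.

A->AAA, B->ADB, C->B, D->CDC

  step 3 ⇒ step 4: AAAAAAAAAAAAAAAAAAAAAAAAAAAAAAAAAAAAAAAAAAAAAAAAAAAAAAAAAAAAAAABCDCBAAACDCADB ⇒ AAA·AAA·AAA·AAA·AAA·AAA·AAA·AAA·AAA·AAA·AAA·AAA·AAA·AAA·AAA·AAA·AAA·AAA·AAA·AAA·AAA·AAA·AAA·AAA·AAA·AAA·AAA·AAA·AAA·AAA·AAA·AAA·AAA·AAA·AAA·AAA·AAA·AAA·AAA·AAA·AAA·AAA·AAA·AAA·AAA·AAA·AAA·AAA·AAA·AAA·AAA·AAA·AAA·AAA·AAA·AAA·AAA·AAA·AAA·AAA·AAA·AAA·AAA·ADB·B·CDC·B·ADB·AAA·AAA·AAA·B·CDC·B·AAA·CDC·ADB
    A ↦ AAA
    B ↦ ADB
    C ↦ B
    D ↦ CDC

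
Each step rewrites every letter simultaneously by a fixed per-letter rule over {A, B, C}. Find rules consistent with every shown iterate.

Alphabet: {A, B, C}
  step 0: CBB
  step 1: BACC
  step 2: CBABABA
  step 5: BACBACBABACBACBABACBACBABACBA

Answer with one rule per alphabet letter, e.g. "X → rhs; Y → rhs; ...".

  step 1 ⇒ step 2: BACC ⇒ C·BA·BA·BA
    A ↦ BA
    B ↦ C
    C ↦ BA

A->BA, B->C, C->BA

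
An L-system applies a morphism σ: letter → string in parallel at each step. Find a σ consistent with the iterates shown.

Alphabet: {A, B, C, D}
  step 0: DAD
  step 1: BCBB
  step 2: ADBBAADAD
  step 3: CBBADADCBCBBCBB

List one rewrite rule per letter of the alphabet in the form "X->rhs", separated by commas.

A->CB, B->AD, C->BBA, D->B

  step 2 ⇒ step 3: ADBBAADAD ⇒ CB·B·AD·AD·CB·CB·B·CB·B
    A ↦ CB
    B ↦ AD
    D ↦ B
  step 1 ⇒ step 2: BCBB ⇒ AD·BBA·AD·AD
    C ↦ BBA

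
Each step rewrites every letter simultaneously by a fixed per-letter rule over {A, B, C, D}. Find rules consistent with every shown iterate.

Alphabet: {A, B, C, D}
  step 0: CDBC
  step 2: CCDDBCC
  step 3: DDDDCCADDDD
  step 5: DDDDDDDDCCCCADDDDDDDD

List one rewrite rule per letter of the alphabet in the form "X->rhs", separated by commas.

  step 2 ⇒ step 3: CCDDBCC ⇒ DD·DD·C·C·A·DD·DD
    B ↦ A
    C ↦ DD
    D ↦ C
    A ↦ B  (constrained at step 3)

A->B, B->A, C->DD, D->C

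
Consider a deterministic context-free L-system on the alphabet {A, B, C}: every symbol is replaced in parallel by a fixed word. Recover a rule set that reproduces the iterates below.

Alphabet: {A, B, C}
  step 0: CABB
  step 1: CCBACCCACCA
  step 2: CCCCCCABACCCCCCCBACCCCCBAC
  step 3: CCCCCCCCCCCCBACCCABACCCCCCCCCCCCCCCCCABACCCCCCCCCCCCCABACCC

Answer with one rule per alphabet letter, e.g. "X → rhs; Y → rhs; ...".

  step 2 ⇒ step 3: CCCCCCABACCCCCCCBACCCCCBAC ⇒ CC·CC·CC·CC·CC·CC·BAC·CCA·BAC·CC·CC·CC·CC·CC·CC·CC·CCA·BAC·CC·CC·CC·CC·CC·CCA·BAC·CC
    A ↦ BAC
    B ↦ CCA
    C ↦ CC

A->BAC, B->CCA, C->CC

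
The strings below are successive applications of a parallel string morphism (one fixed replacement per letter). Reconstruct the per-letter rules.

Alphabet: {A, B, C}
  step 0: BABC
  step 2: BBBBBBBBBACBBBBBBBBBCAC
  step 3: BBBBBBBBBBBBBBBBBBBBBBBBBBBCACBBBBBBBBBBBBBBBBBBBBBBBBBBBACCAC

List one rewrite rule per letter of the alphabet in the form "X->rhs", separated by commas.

  step 2 ⇒ step 3: BBBBBBBBBACBBBBBBBBBCAC ⇒ BBB·BBB·BBB·BBB·BBB·BBB·BBB·BBB·BBB·C·AC·BBB·BBB·BBB·BBB·BBB·BBB·BBB·BBB·BBB·AC·C·AC
    A ↦ C
    B ↦ BBB
    C ↦ AC

A->C, B->BBB, C->AC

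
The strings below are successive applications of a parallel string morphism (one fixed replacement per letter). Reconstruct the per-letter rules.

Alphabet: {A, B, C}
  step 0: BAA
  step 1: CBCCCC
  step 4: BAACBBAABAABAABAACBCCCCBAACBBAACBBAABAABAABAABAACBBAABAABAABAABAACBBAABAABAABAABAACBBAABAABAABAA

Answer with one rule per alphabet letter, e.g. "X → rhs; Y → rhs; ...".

A->CC, B->CB, C->BAA

  step 0 ⇒ step 1: BAA ⇒ CB·CC·CC
    A ↦ CC
    B ↦ CB
    C ↦ BAA  (constrained at step 1)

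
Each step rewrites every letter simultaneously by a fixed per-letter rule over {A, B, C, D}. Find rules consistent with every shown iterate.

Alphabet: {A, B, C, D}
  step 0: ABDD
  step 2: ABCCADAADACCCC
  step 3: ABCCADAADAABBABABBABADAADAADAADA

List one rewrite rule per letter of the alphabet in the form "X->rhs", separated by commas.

A->AB, B->CC, C->ADA, D->B

  step 2 ⇒ step 3: ABCCADAADACCCC ⇒ AB·CC·ADA·ADA·AB·B·AB·AB·B·AB·ADA·ADA·ADA·ADA
    A ↦ AB
    B ↦ CC
    C ↦ ADA
    D ↦ B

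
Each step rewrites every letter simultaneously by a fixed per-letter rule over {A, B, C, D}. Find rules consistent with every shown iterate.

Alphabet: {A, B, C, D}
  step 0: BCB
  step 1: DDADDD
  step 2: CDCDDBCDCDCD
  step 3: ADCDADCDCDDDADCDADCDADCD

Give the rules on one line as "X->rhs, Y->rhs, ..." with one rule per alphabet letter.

A->DB, B->DD, C->AD, D->CD

  step 2 ⇒ step 3: CDCDDBCDCDCD ⇒ AD·CD·AD·CD·CD·DD·AD·CD·AD·CD·AD·CD
    B ↦ DD
    C ↦ AD
    D ↦ CD
  step 1 ⇒ step 2: DDADDD ⇒ CD·CD·DB·CD·CD·CD
    A ↦ DB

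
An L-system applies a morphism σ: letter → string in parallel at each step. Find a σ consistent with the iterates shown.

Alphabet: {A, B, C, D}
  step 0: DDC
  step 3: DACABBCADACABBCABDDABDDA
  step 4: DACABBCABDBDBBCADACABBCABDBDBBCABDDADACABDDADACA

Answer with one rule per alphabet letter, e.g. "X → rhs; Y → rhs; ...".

  step 3 ⇒ step 4: DACABBCADACABBCABDDABDDA ⇒ DA·CA·BB·CA·BD·BD·BB·CA·DA·CA·BB·CA·BD·BD·BB·CA·BD·DA·DA·CA·BD·DA·DA·CA
    A ↦ CA
    B ↦ BD
    C ↦ BB
    D ↦ DA

A->CA, B->BD, C->BB, D->DA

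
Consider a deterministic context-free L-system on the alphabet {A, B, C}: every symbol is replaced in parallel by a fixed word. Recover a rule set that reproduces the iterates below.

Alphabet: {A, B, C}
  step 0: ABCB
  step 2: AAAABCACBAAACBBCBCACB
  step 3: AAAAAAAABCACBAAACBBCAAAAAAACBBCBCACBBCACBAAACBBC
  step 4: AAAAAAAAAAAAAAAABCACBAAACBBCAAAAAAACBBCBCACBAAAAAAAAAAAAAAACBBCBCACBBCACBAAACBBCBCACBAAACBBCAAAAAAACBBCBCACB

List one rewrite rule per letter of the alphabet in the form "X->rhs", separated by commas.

A->AA, B->BC, C->ACB

  step 3 ⇒ step 4: AAAAAAAABCACBAAACBBCAAAAAAACBBCBCACBBCACBAAACBBC ⇒ AA·AA·AA·AA·AA·AA·AA·AA·BC·ACB·AA·ACB·BC·AA·AA·AA·ACB·BC·BC·ACB·AA·AA·AA·AA·AA·AA·AA·ACB·BC·BC·ACB·BC·ACB·AA·ACB·BC·BC·ACB·AA·ACB·BC·AA·AA·AA·ACB·BC·BC·ACB
    A ↦ AA
    B ↦ BC
    C ↦ ACB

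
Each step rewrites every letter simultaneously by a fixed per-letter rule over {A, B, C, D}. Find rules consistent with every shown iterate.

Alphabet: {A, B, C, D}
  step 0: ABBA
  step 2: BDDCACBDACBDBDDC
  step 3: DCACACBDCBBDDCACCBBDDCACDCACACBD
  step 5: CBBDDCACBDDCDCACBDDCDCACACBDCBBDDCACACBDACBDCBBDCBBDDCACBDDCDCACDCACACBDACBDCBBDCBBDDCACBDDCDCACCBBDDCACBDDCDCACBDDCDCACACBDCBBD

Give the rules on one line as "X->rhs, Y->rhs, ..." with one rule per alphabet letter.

A->CB, B->DC, C->BD, D->AC

  step 2 ⇒ step 3: BDDCACBDACBDBDDC ⇒ DC·AC·AC·BD·CB·BD·DC·AC·CB·BD·DC·AC·DC·AC·AC·BD
    A ↦ CB
    B ↦ DC
    C ↦ BD
    D ↦ AC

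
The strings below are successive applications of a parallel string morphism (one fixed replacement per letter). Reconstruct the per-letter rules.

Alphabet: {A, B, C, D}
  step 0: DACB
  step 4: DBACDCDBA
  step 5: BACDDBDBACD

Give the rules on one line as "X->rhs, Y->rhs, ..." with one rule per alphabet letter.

A->CD, B->A, C->D, D->B

  step 4 ⇒ step 5: DBACDCDBA ⇒ B·A·CD·D·B·D·B·A·CD
    A ↦ CD
    B ↦ A
    C ↦ D
    D ↦ B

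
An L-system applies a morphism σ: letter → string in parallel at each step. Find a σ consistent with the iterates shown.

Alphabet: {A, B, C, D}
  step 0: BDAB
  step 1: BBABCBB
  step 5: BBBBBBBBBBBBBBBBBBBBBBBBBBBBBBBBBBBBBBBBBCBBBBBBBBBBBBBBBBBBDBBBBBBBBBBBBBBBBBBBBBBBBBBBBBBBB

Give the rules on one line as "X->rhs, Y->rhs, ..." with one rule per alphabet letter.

  step 0 ⇒ step 1: BDAB ⇒ BB·A·BC·BB
    A ↦ BC
    B ↦ BB
    D ↦ A
    C ↦ D  (constrained at step 1)

A->BC, B->BB, C->D, D->A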